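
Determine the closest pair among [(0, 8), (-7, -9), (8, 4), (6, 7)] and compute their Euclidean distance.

Computing all pairwise distances among 4 points:

d((0, 8), (-7, -9)) = 18.3848
d((0, 8), (8, 4)) = 8.9443
d((0, 8), (6, 7)) = 6.0828
d((-7, -9), (8, 4)) = 19.8494
d((-7, -9), (6, 7)) = 20.6155
d((8, 4), (6, 7)) = 3.6056 <-- minimum

Closest pair: (8, 4) and (6, 7) with distance 3.6056

The closest pair is (8, 4) and (6, 7) with Euclidean distance 3.6056. For 4 points, brute-force pairwise comparison is shown above. For large n, the divide-and-conquer algorithm (sort by x, recurse on halves, check the dividing strip) achieves O(n log n).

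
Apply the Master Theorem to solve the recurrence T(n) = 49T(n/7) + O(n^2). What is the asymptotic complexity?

Master Theorem for T(n) = 49T(n/7) + O(n^2):

a = 49, b = 7, c = 2
log_b(a) = log_7(49) = 2.0000

Case 2: c = 2 = log_7(49) = 2.0000
T(n) = O(n^2 log n) = O(n^2 log n)

For T(n) = 49T(n/7) + O(n^2): log_7(49) = 2.0000. This is Case 2 of the Master Theorem (c = log_b(a), equal work at all levels), giving O(n^2 log n).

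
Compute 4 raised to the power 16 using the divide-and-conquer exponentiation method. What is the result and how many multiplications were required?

Computing 4^16 by squaring (build up from 4^1; each line after the first costs one multiplication):

4^1 = 4
4^2 = (4^1)^2 = 4^2 = 16
4^4 = (4^2)^2 = 16^2 = 256
4^8 = (4^4)^2 = 256^2 = 65536
4^16 = (4^8)^2 = 65536^2 = 4294967296

Result: 4294967296
Multiplications needed: 4 (4 lines after 4^1)

4^16 = 4294967296. Using exponentiation by squaring, this requires 4 multiplications. The key idea: if the exponent is even, square the half-power; if odd, multiply by the base once.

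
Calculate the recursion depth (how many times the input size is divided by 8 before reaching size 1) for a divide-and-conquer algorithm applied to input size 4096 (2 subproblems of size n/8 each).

For divide and conquer with division factor 8:

Problem sizes at each level:
Level 0: 4096
Level 1: 512
Level 2: 64
Level 3: 8
Level 4: 1

The root is level 0 and the size-1 base case is level 4 (the tree spans levels 0 through 4, i.e. 5 levels counting the root), so the depth is the number of divisions: log_8(4096) = 4

The recursion tree depth is log_8(4096) = 4. At each level, the problem size is divided by 8, so it takes 4 divisions to reduce to a base case of size 1. The algorithm makes 2 recursive calls at each level.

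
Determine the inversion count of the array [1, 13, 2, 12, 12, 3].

Finding inversions in [1, 13, 2, 12, 12, 3]:

(1, 2): arr[1]=13 > arr[2]=2
(1, 3): arr[1]=13 > arr[3]=12
(1, 4): arr[1]=13 > arr[4]=12
(1, 5): arr[1]=13 > arr[5]=3
(3, 5): arr[3]=12 > arr[5]=3
(4, 5): arr[4]=12 > arr[5]=3

Total inversions: 6

The array has 6 inversion(s): (1,2), (1,3), (1,4), (1,5), (3,5), (4,5). Each pair (i,j) satisfies i < j and arr[i] > arr[j].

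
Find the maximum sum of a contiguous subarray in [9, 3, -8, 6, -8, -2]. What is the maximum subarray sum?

Using Kadane's algorithm on [9, 3, -8, 6, -8, -2]:

Scanning through the array:
Position 1 (value 3): max_ending_here = 12, max_so_far = 12
Position 2 (value -8): max_ending_here = 4, max_so_far = 12
Position 3 (value 6): max_ending_here = 10, max_so_far = 12
Position 4 (value -8): max_ending_here = 2, max_so_far = 12
Position 5 (value -2): max_ending_here = 0, max_so_far = 12

Maximum subarray: [9, 3]
Maximum sum: 12

The maximum subarray is [9, 3] with sum 12. This subarray runs from index 0 to index 1.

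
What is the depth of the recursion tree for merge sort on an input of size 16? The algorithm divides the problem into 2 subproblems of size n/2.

For divide and conquer with division factor 2:

Problem sizes at each level:
Level 0: 16
Level 1: 8
Level 2: 4
Level 3: 2
Level 4: 1

The root is level 0 and the size-1 base case is level 4 (the tree spans levels 0 through 4, i.e. 5 levels counting the root), so the depth is the number of divisions: log_2(16) = 4

The recursion tree depth is log_2(16) = 4. At each level, the problem size is divided by 2, so it takes 4 divisions to reduce to a base case of size 1. The algorithm makes 2 recursive calls at each level.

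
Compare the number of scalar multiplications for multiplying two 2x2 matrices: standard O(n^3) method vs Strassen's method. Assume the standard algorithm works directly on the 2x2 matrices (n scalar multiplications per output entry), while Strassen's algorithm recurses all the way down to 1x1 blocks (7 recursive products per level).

Matrix multiplication for 2x2 matrices:

Standard algorithm: 2^3 = 8 multiplications
Strassen's algorithm: 7^(log2(2)) = 7^1 = 7 multiplications
Savings: 8 - 7 = 1 multiplications

Standard: 8 multiplications (2^3). Strassen: 7 multiplications (7^1). Strassen reduces 8 recursive multiplications to 7 at each level.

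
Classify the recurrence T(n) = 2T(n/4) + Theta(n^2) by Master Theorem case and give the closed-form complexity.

Master Theorem for T(n) = 2T(n/4) + O(n^2):

a = 2, b = 4, c = 2
log_b(a) = log_4(2) = 0.5000

Case 3: c = 2 > log_4(2) = 0.5000
T(n) = O(n^2) = O(n^2)

For T(n) = 2T(n/4) + O(n^2): log_4(2) = 0.5000. This is Case 3 of the Master Theorem (c > log_b(a), work dominated by root), giving O(n^2).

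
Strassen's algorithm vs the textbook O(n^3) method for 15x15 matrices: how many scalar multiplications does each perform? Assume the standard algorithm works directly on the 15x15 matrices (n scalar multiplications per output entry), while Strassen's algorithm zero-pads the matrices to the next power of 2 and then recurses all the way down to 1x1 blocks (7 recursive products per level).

Matrix multiplication for 15x15 matrices:

Strassen's algorithm requires power-of-2 dimensions. Pad 15x15 to 16x16 (next power of 2).

Standard algorithm: 15^3 = 3375 multiplications
Strassen's algorithm: 7^(log2(16)) = 7^4 = 2401 multiplications
Savings: 3375 - 2401 = 974 multiplications

Standard: 3375 multiplications (15^3). Strassen: 2401 multiplications (7^4, after padding to 16x16). Strassen reduces 8 recursive multiplications to 7 at each level.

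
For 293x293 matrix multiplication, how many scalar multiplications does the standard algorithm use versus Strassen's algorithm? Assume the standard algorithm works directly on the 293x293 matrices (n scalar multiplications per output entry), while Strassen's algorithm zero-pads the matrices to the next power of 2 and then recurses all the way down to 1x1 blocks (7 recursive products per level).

Matrix multiplication for 293x293 matrices:

Strassen's algorithm requires power-of-2 dimensions. Pad 293x293 to 512x512 (next power of 2).

Standard algorithm: 293^3 = 25153757 multiplications
Strassen's algorithm: 7^(log2(512)) = 7^9 = 40353607 multiplications
Difference: 25153757 - 40353607 = -15199850 (Strassen uses MORE here due to padding overhead — for small or just-over-power-of-2 n, padding can outweigh the per-level savings)

Standard: 25153757 multiplications (293^3). Strassen: 40353607 multiplications (7^9, after padding to 512x512). Strassen reduces 8 recursive multiplications to 7 at each level.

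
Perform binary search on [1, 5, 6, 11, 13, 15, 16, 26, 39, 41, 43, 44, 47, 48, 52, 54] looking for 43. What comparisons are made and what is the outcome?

Binary search for 43 in [1, 5, 6, 11, 13, 15, 16, 26, 39, 41, 43, 44, 47, 48, 52, 54]:

lo=0, hi=15, mid=7, arr[mid]=26 -> 26 < 43, search right half
lo=8, hi=15, mid=11, arr[mid]=44 -> 44 > 43, search left half
lo=8, hi=10, mid=9, arr[mid]=41 -> 41 < 43, search right half
lo=10, hi=10, mid=10, arr[mid]=43 -> Found target at index 10!

Binary search finds 43 at index 10 after 4 comparisons. The search repeatedly halves the search space by comparing with the middle element.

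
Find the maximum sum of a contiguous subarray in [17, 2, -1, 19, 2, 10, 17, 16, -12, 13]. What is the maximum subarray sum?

Using Kadane's algorithm on [17, 2, -1, 19, 2, 10, 17, 16, -12, 13]:

Scanning through the array:
Position 1 (value 2): max_ending_here = 19, max_so_far = 19
Position 2 (value -1): max_ending_here = 18, max_so_far = 19
Position 3 (value 19): max_ending_here = 37, max_so_far = 37
Position 4 (value 2): max_ending_here = 39, max_so_far = 39
Position 5 (value 10): max_ending_here = 49, max_so_far = 49
Position 6 (value 17): max_ending_here = 66, max_so_far = 66
Position 7 (value 16): max_ending_here = 82, max_so_far = 82
Position 8 (value -12): max_ending_here = 70, max_so_far = 82
Position 9 (value 13): max_ending_here = 83, max_so_far = 83

Maximum subarray: [17, 2, -1, 19, 2, 10, 17, 16, -12, 13]
Maximum sum: 83

The maximum subarray is [17, 2, -1, 19, 2, 10, 17, 16, -12, 13] with sum 83. This subarray runs from index 0 to index 9.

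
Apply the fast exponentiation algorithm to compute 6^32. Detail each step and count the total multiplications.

Computing 6^32 by squaring (build up from 6^1; each line after the first costs one multiplication):

6^1 = 6
6^2 = (6^1)^2 = 6^2 = 36
6^4 = (6^2)^2 = 36^2 = 1296
6^8 = (6^4)^2 = 1296^2 = 1679616
6^16 = (6^8)^2 = 1679616^2 = 2821109907456
6^32 = (6^16)^2 = 2821109907456^2 = 7958661109946400884391936

Result: 7958661109946400884391936
Multiplications needed: 5 (5 lines after 6^1)

6^32 = 7958661109946400884391936. Using exponentiation by squaring, this requires 5 multiplications. The key idea: if the exponent is even, square the half-power; if odd, multiply by the base once.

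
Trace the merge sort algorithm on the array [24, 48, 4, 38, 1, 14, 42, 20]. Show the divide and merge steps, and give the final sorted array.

Merge sort trace:

Split: [24, 48, 4, 38, 1, 14, 42, 20] -> [24, 48, 4, 38] and [1, 14, 42, 20]
  Split: [24, 48, 4, 38] -> [24, 48] and [4, 38]
    Split: [24, 48] -> [24] and [48]
    Merge: [24] + [48] -> [24, 48]
    Split: [4, 38] -> [4] and [38]
    Merge: [4] + [38] -> [4, 38]
  Merge: [24, 48] + [4, 38] -> [4, 24, 38, 48]
  Split: [1, 14, 42, 20] -> [1, 14] and [42, 20]
    Split: [1, 14] -> [1] and [14]
    Merge: [1] + [14] -> [1, 14]
    Split: [42, 20] -> [42] and [20]
    Merge: [42] + [20] -> [20, 42]
  Merge: [1, 14] + [20, 42] -> [1, 14, 20, 42]
Merge: [4, 24, 38, 48] + [1, 14, 20, 42] -> [1, 4, 14, 20, 24, 38, 42, 48]

Final sorted array: [1, 4, 14, 20, 24, 38, 42, 48]

The merge sort proceeds by recursively splitting the array and merging sorted halves.
After all merges, the sorted array is [1, 4, 14, 20, 24, 38, 42, 48].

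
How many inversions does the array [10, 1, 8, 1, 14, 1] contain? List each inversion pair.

Finding inversions in [10, 1, 8, 1, 14, 1]:

(0, 1): arr[0]=10 > arr[1]=1
(0, 2): arr[0]=10 > arr[2]=8
(0, 3): arr[0]=10 > arr[3]=1
(0, 5): arr[0]=10 > arr[5]=1
(2, 3): arr[2]=8 > arr[3]=1
(2, 5): arr[2]=8 > arr[5]=1
(4, 5): arr[4]=14 > arr[5]=1

Total inversions: 7

The array has 7 inversion(s): (0,1), (0,2), (0,3), (0,5), (2,3), (2,5), (4,5). Each pair (i,j) satisfies i < j and arr[i] > arr[j].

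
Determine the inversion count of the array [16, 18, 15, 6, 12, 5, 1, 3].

Finding inversions in [16, 18, 15, 6, 12, 5, 1, 3]:

(0, 2): arr[0]=16 > arr[2]=15
(0, 3): arr[0]=16 > arr[3]=6
(0, 4): arr[0]=16 > arr[4]=12
(0, 5): arr[0]=16 > arr[5]=5
(0, 6): arr[0]=16 > arr[6]=1
(0, 7): arr[0]=16 > arr[7]=3
(1, 2): arr[1]=18 > arr[2]=15
(1, 3): arr[1]=18 > arr[3]=6
(1, 4): arr[1]=18 > arr[4]=12
(1, 5): arr[1]=18 > arr[5]=5
(1, 6): arr[1]=18 > arr[6]=1
(1, 7): arr[1]=18 > arr[7]=3
(2, 3): arr[2]=15 > arr[3]=6
(2, 4): arr[2]=15 > arr[4]=12
(2, 5): arr[2]=15 > arr[5]=5
(2, 6): arr[2]=15 > arr[6]=1
(2, 7): arr[2]=15 > arr[7]=3
(3, 5): arr[3]=6 > arr[5]=5
(3, 6): arr[3]=6 > arr[6]=1
(3, 7): arr[3]=6 > arr[7]=3
(4, 5): arr[4]=12 > arr[5]=5
(4, 6): arr[4]=12 > arr[6]=1
(4, 7): arr[4]=12 > arr[7]=3
(5, 6): arr[5]=5 > arr[6]=1
(5, 7): arr[5]=5 > arr[7]=3

Total inversions: 25

The array has 25 inversion(s): (0,2), (0,3), (0,4), (0,5), (0,6), (0,7), (1,2), (1,3), (1,4), (1,5), (1,6), (1,7), (2,3), (2,4), (2,5), (2,6), (2,7), (3,5), (3,6), (3,7), (4,5), (4,6), (4,7), (5,6), (5,7). Each pair (i,j) satisfies i < j and arr[i] > arr[j].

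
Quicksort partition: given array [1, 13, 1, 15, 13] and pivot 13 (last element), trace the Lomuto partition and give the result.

Lomuto partition with pivot = 13:

Initial array: [1, 13, 1, 15, 13]

arr[0]=1 <= 13: swap with position 0, array becomes [1, 13, 1, 15, 13]
arr[1]=13 <= 13: swap with position 1, array becomes [1, 13, 1, 15, 13]
arr[2]=1 <= 13: swap with position 2, array becomes [1, 13, 1, 15, 13]
arr[3]=15 > 13: no swap

Place pivot at position 3: [1, 13, 1, 13, 15]
Pivot position: 3

After partitioning with pivot 13, the array becomes [1, 13, 1, 13, 15]. The pivot is placed at index 3. All elements to the left of the pivot are <= 13, and all elements to the right are > 13.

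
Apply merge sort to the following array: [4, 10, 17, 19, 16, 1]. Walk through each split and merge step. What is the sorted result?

Merge sort trace:

Split: [4, 10, 17, 19, 16, 1] -> [4, 10, 17] and [19, 16, 1]
  Split: [4, 10, 17] -> [4] and [10, 17]
    Split: [10, 17] -> [10] and [17]
    Merge: [10] + [17] -> [10, 17]
  Merge: [4] + [10, 17] -> [4, 10, 17]
  Split: [19, 16, 1] -> [19] and [16, 1]
    Split: [16, 1] -> [16] and [1]
    Merge: [16] + [1] -> [1, 16]
  Merge: [19] + [1, 16] -> [1, 16, 19]
Merge: [4, 10, 17] + [1, 16, 19] -> [1, 4, 10, 16, 17, 19]

Final sorted array: [1, 4, 10, 16, 17, 19]

The merge sort proceeds by recursively splitting the array and merging sorted halves.
After all merges, the sorted array is [1, 4, 10, 16, 17, 19].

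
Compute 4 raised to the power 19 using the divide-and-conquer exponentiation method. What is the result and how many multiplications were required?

Computing 4^19 by squaring (build up from 4^1; each line after the first costs one multiplication):

4^1 = 4
4^2 = (4^1)^2 = 4^2 = 16
4^4 = (4^2)^2 = 16^2 = 256
4^8 = (4^4)^2 = 256^2 = 65536
4^9 = 4 * 4^8 = 4 * 65536 = 262144
4^18 = (4^9)^2 = 262144^2 = 68719476736
4^19 = 4 * 4^18 = 4 * 68719476736 = 274877906944

Result: 274877906944
Multiplications needed: 6 (6 lines after 4^1)

4^19 = 274877906944. Using exponentiation by squaring, this requires 6 multiplications. The key idea: if the exponent is even, square the half-power; if odd, multiply by the base once.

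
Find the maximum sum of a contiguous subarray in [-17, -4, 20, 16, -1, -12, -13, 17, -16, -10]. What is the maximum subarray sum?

Using Kadane's algorithm on [-17, -4, 20, 16, -1, -12, -13, 17, -16, -10]:

Scanning through the array:
Position 1 (value -4): max_ending_here = -4, max_so_far = -4
Position 2 (value 20): max_ending_here = 20, max_so_far = 20
Position 3 (value 16): max_ending_here = 36, max_so_far = 36
Position 4 (value -1): max_ending_here = 35, max_so_far = 36
Position 5 (value -12): max_ending_here = 23, max_so_far = 36
Position 6 (value -13): max_ending_here = 10, max_so_far = 36
Position 7 (value 17): max_ending_here = 27, max_so_far = 36
Position 8 (value -16): max_ending_here = 11, max_so_far = 36
Position 9 (value -10): max_ending_here = 1, max_so_far = 36

Maximum subarray: [20, 16]
Maximum sum: 36

The maximum subarray is [20, 16] with sum 36. This subarray runs from index 2 to index 3.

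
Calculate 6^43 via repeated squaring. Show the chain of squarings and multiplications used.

Computing 6^43 by squaring (build up from 6^1; each line after the first costs one multiplication):

6^1 = 6
6^2 = (6^1)^2 = 6^2 = 36
6^4 = (6^2)^2 = 36^2 = 1296
6^5 = 6 * 6^4 = 6 * 1296 = 7776
6^10 = (6^5)^2 = 7776^2 = 60466176
6^20 = (6^10)^2 = 60466176^2 = 3656158440062976
6^21 = 6 * 6^20 = 6 * 3656158440062976 = 21936950640377856
6^42 = (6^21)^2 = 21936950640377856^2 = 481229803398374426442198455156736
6^43 = 6 * 6^42 = 6 * 481229803398374426442198455156736 = 2887378820390246558653190730940416

Result: 2887378820390246558653190730940416
Multiplications needed: 8 (8 lines after 6^1)

6^43 = 2887378820390246558653190730940416. Using exponentiation by squaring, this requires 8 multiplications. The key idea: if the exponent is even, square the half-power; if odd, multiply by the base once.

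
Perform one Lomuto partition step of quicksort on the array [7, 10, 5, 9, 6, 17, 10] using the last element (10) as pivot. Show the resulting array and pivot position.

Lomuto partition with pivot = 10:

Initial array: [7, 10, 5, 9, 6, 17, 10]

arr[0]=7 <= 10: swap with position 0, array becomes [7, 10, 5, 9, 6, 17, 10]
arr[1]=10 <= 10: swap with position 1, array becomes [7, 10, 5, 9, 6, 17, 10]
arr[2]=5 <= 10: swap with position 2, array becomes [7, 10, 5, 9, 6, 17, 10]
arr[3]=9 <= 10: swap with position 3, array becomes [7, 10, 5, 9, 6, 17, 10]
arr[4]=6 <= 10: swap with position 4, array becomes [7, 10, 5, 9, 6, 17, 10]
arr[5]=17 > 10: no swap

Place pivot at position 5: [7, 10, 5, 9, 6, 10, 17]
Pivot position: 5

After partitioning with pivot 10, the array becomes [7, 10, 5, 9, 6, 10, 17]. The pivot is placed at index 5. All elements to the left of the pivot are <= 10, and all elements to the right are > 10.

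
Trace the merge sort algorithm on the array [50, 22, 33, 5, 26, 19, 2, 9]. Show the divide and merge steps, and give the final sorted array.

Merge sort trace:

Split: [50, 22, 33, 5, 26, 19, 2, 9] -> [50, 22, 33, 5] and [26, 19, 2, 9]
  Split: [50, 22, 33, 5] -> [50, 22] and [33, 5]
    Split: [50, 22] -> [50] and [22]
    Merge: [50] + [22] -> [22, 50]
    Split: [33, 5] -> [33] and [5]
    Merge: [33] + [5] -> [5, 33]
  Merge: [22, 50] + [5, 33] -> [5, 22, 33, 50]
  Split: [26, 19, 2, 9] -> [26, 19] and [2, 9]
    Split: [26, 19] -> [26] and [19]
    Merge: [26] + [19] -> [19, 26]
    Split: [2, 9] -> [2] and [9]
    Merge: [2] + [9] -> [2, 9]
  Merge: [19, 26] + [2, 9] -> [2, 9, 19, 26]
Merge: [5, 22, 33, 50] + [2, 9, 19, 26] -> [2, 5, 9, 19, 22, 26, 33, 50]

Final sorted array: [2, 5, 9, 19, 22, 26, 33, 50]

The merge sort proceeds by recursively splitting the array and merging sorted halves.
After all merges, the sorted array is [2, 5, 9, 19, 22, 26, 33, 50].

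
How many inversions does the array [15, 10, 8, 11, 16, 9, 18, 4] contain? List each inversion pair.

Finding inversions in [15, 10, 8, 11, 16, 9, 18, 4]:

(0, 1): arr[0]=15 > arr[1]=10
(0, 2): arr[0]=15 > arr[2]=8
(0, 3): arr[0]=15 > arr[3]=11
(0, 5): arr[0]=15 > arr[5]=9
(0, 7): arr[0]=15 > arr[7]=4
(1, 2): arr[1]=10 > arr[2]=8
(1, 5): arr[1]=10 > arr[5]=9
(1, 7): arr[1]=10 > arr[7]=4
(2, 7): arr[2]=8 > arr[7]=4
(3, 5): arr[3]=11 > arr[5]=9
(3, 7): arr[3]=11 > arr[7]=4
(4, 5): arr[4]=16 > arr[5]=9
(4, 7): arr[4]=16 > arr[7]=4
(5, 7): arr[5]=9 > arr[7]=4
(6, 7): arr[6]=18 > arr[7]=4

Total inversions: 15

The array has 15 inversion(s): (0,1), (0,2), (0,3), (0,5), (0,7), (1,2), (1,5), (1,7), (2,7), (3,5), (3,7), (4,5), (4,7), (5,7), (6,7). Each pair (i,j) satisfies i < j and arr[i] > arr[j].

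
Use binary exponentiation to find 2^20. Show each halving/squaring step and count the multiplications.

Computing 2^20 by squaring (build up from 2^1; each line after the first costs one multiplication):

2^1 = 2
2^2 = (2^1)^2 = 2^2 = 4
2^4 = (2^2)^2 = 4^2 = 16
2^5 = 2 * 2^4 = 2 * 16 = 32
2^10 = (2^5)^2 = 32^2 = 1024
2^20 = (2^10)^2 = 1024^2 = 1048576

Result: 1048576
Multiplications needed: 5 (5 lines after 2^1)

2^20 = 1048576. Using exponentiation by squaring, this requires 5 multiplications. The key idea: if the exponent is even, square the half-power; if odd, multiply by the base once.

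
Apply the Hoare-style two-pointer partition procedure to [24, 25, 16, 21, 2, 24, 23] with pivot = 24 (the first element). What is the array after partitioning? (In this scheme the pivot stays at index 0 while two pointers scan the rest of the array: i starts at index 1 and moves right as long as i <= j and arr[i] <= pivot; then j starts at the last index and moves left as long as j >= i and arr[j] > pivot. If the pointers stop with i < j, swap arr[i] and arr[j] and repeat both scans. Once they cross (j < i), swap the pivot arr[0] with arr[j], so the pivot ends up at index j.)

Hoare-style two-pointer partition with pivot = 24:

Initial array: [24, 25, 16, 21, 2, 24, 23]

Pointers start at i = 1, j = 6.
i stops at index 1 (arr[1]=25 > 24), j stops at index 6 (arr[6]=23 <= 24): swap arr[1] and arr[6], array becomes [24, 23, 16, 21, 2, 24, 25]
i ends at 6, j ends at 5: the pointers have crossed (j < i), so scanning stops.

Swap pivot arr[0] with arr[5] to place pivot at position 5: [24, 23, 16, 21, 2, 24, 25]
Pivot position: 5

After partitioning with pivot 24, the array becomes [24, 23, 16, 21, 2, 24, 25]. The pivot is placed at index 5. All elements to the left of the pivot are <= 24, and all elements to the right are > 24.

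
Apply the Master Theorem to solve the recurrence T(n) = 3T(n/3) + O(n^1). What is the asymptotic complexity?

Master Theorem for T(n) = 3T(n/3) + O(n^1):

a = 3, b = 3, c = 1
log_b(a) = log_3(3) = 1.0000

Case 2: c = 1 = log_3(3) = 1.0000
T(n) = O(n^1 log n) = O(n log n)

For T(n) = 3T(n/3) + O(n^1): log_3(3) = 1.0000. This is Case 2 of the Master Theorem (c = log_b(a), equal work at all levels), giving O(n log n).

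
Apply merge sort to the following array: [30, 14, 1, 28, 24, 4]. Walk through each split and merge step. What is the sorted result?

Merge sort trace:

Split: [30, 14, 1, 28, 24, 4] -> [30, 14, 1] and [28, 24, 4]
  Split: [30, 14, 1] -> [30] and [14, 1]
    Split: [14, 1] -> [14] and [1]
    Merge: [14] + [1] -> [1, 14]
  Merge: [30] + [1, 14] -> [1, 14, 30]
  Split: [28, 24, 4] -> [28] and [24, 4]
    Split: [24, 4] -> [24] and [4]
    Merge: [24] + [4] -> [4, 24]
  Merge: [28] + [4, 24] -> [4, 24, 28]
Merge: [1, 14, 30] + [4, 24, 28] -> [1, 4, 14, 24, 28, 30]

Final sorted array: [1, 4, 14, 24, 28, 30]

The merge sort proceeds by recursively splitting the array and merging sorted halves.
After all merges, the sorted array is [1, 4, 14, 24, 28, 30].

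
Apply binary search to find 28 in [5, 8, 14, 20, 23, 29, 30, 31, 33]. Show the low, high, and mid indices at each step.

Binary search for 28 in [5, 8, 14, 20, 23, 29, 30, 31, 33]:

lo=0, hi=8, mid=4, arr[mid]=23 -> 23 < 28, search right half
lo=5, hi=8, mid=6, arr[mid]=30 -> 30 > 28, search left half
lo=5, hi=5, mid=5, arr[mid]=29 -> 29 > 28, search left half
lo=5 > hi=4, target 28 not found

Binary search determines that 28 is not in the array after 3 comparisons. The search space was exhausted without finding the target.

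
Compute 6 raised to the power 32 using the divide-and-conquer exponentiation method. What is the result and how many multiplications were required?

Computing 6^32 by squaring (build up from 6^1; each line after the first costs one multiplication):

6^1 = 6
6^2 = (6^1)^2 = 6^2 = 36
6^4 = (6^2)^2 = 36^2 = 1296
6^8 = (6^4)^2 = 1296^2 = 1679616
6^16 = (6^8)^2 = 1679616^2 = 2821109907456
6^32 = (6^16)^2 = 2821109907456^2 = 7958661109946400884391936

Result: 7958661109946400884391936
Multiplications needed: 5 (5 lines after 6^1)

6^32 = 7958661109946400884391936. Using exponentiation by squaring, this requires 5 multiplications. The key idea: if the exponent is even, square the half-power; if odd, multiply by the base once.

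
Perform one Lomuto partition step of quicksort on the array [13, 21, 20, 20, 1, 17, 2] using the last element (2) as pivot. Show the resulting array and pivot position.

Lomuto partition with pivot = 2:

Initial array: [13, 21, 20, 20, 1, 17, 2]

arr[0]=13 > 2: no swap
arr[1]=21 > 2: no swap
arr[2]=20 > 2: no swap
arr[3]=20 > 2: no swap
arr[4]=1 <= 2: swap with position 0, array becomes [1, 21, 20, 20, 13, 17, 2]
arr[5]=17 > 2: no swap

Place pivot at position 1: [1, 2, 20, 20, 13, 17, 21]
Pivot position: 1

After partitioning with pivot 2, the array becomes [1, 2, 20, 20, 13, 17, 21]. The pivot is placed at index 1. All elements to the left of the pivot are <= 2, and all elements to the right are > 2.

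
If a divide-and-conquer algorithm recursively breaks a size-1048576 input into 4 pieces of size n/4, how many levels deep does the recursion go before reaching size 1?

For divide and conquer with division factor 4:

Problem sizes at each level:
Level 0: 1048576
Level 1: 262144
Level 2: 65536
Level 3: 16384
Level 4: 4096
Level 5: 1024
Level 6: 256
Level 7: 64
Level 8: 16
Level 9: 4
Level 10: 1

The root is level 0 and the size-1 base case is level 10 (the tree spans levels 0 through 10, i.e. 11 levels counting the root), so the depth is the number of divisions: log_4(1048576) = 10

The recursion tree depth is log_4(1048576) = 10. At each level, the problem size is divided by 4, so it takes 10 divisions to reduce to a base case of size 1. The algorithm makes 4 recursive calls at each level.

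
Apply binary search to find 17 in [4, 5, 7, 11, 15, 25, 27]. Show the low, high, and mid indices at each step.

Binary search for 17 in [4, 5, 7, 11, 15, 25, 27]:

lo=0, hi=6, mid=3, arr[mid]=11 -> 11 < 17, search right half
lo=4, hi=6, mid=5, arr[mid]=25 -> 25 > 17, search left half
lo=4, hi=4, mid=4, arr[mid]=15 -> 15 < 17, search right half
lo=5 > hi=4, target 17 not found

Binary search determines that 17 is not in the array after 3 comparisons. The search space was exhausted without finding the target.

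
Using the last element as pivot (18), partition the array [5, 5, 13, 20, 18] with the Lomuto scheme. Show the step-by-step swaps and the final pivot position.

Lomuto partition with pivot = 18:

Initial array: [5, 5, 13, 20, 18]

arr[0]=5 <= 18: swap with position 0, array becomes [5, 5, 13, 20, 18]
arr[1]=5 <= 18: swap with position 1, array becomes [5, 5, 13, 20, 18]
arr[2]=13 <= 18: swap with position 2, array becomes [5, 5, 13, 20, 18]
arr[3]=20 > 18: no swap

Place pivot at position 3: [5, 5, 13, 18, 20]
Pivot position: 3

After partitioning with pivot 18, the array becomes [5, 5, 13, 18, 20]. The pivot is placed at index 3. All elements to the left of the pivot are <= 18, and all elements to the right are > 18.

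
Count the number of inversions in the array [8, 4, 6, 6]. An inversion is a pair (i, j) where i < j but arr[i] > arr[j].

Finding inversions in [8, 4, 6, 6]:

(0, 1): arr[0]=8 > arr[1]=4
(0, 2): arr[0]=8 > arr[2]=6
(0, 3): arr[0]=8 > arr[3]=6

Total inversions: 3

The array has 3 inversion(s): (0,1), (0,2), (0,3). Each pair (i,j) satisfies i < j and arr[i] > arr[j].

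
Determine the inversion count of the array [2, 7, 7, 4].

Finding inversions in [2, 7, 7, 4]:

(1, 3): arr[1]=7 > arr[3]=4
(2, 3): arr[2]=7 > arr[3]=4

Total inversions: 2

The array has 2 inversion(s): (1,3), (2,3). Each pair (i,j) satisfies i < j and arr[i] > arr[j].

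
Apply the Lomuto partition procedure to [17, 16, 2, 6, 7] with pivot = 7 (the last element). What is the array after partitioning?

Lomuto partition with pivot = 7:

Initial array: [17, 16, 2, 6, 7]

arr[0]=17 > 7: no swap
arr[1]=16 > 7: no swap
arr[2]=2 <= 7: swap with position 0, array becomes [2, 16, 17, 6, 7]
arr[3]=6 <= 7: swap with position 1, array becomes [2, 6, 17, 16, 7]

Place pivot at position 2: [2, 6, 7, 16, 17]
Pivot position: 2

After partitioning with pivot 7, the array becomes [2, 6, 7, 16, 17]. The pivot is placed at index 2. All elements to the left of the pivot are <= 7, and all elements to the right are > 7.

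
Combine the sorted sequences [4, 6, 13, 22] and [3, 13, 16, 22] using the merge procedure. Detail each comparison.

Merging process:

Compare 4 vs 3: take 3 from right. Merged: [3]
Compare 4 vs 13: take 4 from left. Merged: [3, 4]
Compare 6 vs 13: take 6 from left. Merged: [3, 4, 6]
Compare 13 vs 13: take 13 from left. Merged: [3, 4, 6, 13]
Compare 22 vs 13: take 13 from right. Merged: [3, 4, 6, 13, 13]
Compare 22 vs 16: take 16 from right. Merged: [3, 4, 6, 13, 13, 16]
Compare 22 vs 22: take 22 from left. Merged: [3, 4, 6, 13, 13, 16, 22]
Append remaining from right: [22]. Merged: [3, 4, 6, 13, 13, 16, 22, 22]

Final merged array: [3, 4, 6, 13, 13, 16, 22, 22]
Total comparisons: 7

The merged array is [3, 4, 6, 13, 13, 16, 22, 22], requiring 7 comparisons. The merge step runs in O(n) time where n is the total number of elements.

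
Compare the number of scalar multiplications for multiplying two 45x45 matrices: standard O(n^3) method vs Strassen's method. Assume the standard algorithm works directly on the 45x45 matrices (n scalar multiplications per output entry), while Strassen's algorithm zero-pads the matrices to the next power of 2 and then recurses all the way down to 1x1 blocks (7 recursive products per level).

Matrix multiplication for 45x45 matrices:

Strassen's algorithm requires power-of-2 dimensions. Pad 45x45 to 64x64 (next power of 2).

Standard algorithm: 45^3 = 91125 multiplications
Strassen's algorithm: 7^(log2(64)) = 7^6 = 117649 multiplications
Difference: 91125 - 117649 = -26524 (Strassen uses MORE here due to padding overhead — for small or just-over-power-of-2 n, padding can outweigh the per-level savings)

Standard: 91125 multiplications (45^3). Strassen: 117649 multiplications (7^6, after padding to 64x64). Strassen reduces 8 recursive multiplications to 7 at each level.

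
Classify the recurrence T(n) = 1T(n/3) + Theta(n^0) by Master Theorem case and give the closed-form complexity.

Master Theorem for T(n) = 1T(n/3) + O(n^0):

a = 1, b = 3, c = 0
log_b(a) = log_3(1) = 0.0000

Case 2: c = 0 = log_3(1) = 0.0000
T(n) = O(n^0 log n) = O(log n)

For T(n) = 1T(n/3) + O(n^0): log_3(1) = 0.0000. This is Case 2 of the Master Theorem (c = log_b(a), equal work at all levels), giving O(log n).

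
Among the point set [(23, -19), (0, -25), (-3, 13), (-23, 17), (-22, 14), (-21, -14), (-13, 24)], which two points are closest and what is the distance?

Computing all pairwise distances among 7 points:

d((23, -19), (0, -25)) = 23.7697
d((23, -19), (-3, 13)) = 41.2311
d((23, -19), (-23, 17)) = 58.4123
d((23, -19), (-22, 14)) = 55.8032
d((23, -19), (-21, -14)) = 44.2832
d((23, -19), (-13, 24)) = 56.0803
d((0, -25), (-3, 13)) = 38.1182
d((0, -25), (-23, 17)) = 47.8853
d((0, -25), (-22, 14)) = 44.7772
d((0, -25), (-21, -14)) = 23.7065
d((0, -25), (-13, 24)) = 50.6952
d((-3, 13), (-23, 17)) = 20.3961
d((-3, 13), (-22, 14)) = 19.0263
d((-3, 13), (-21, -14)) = 32.45
d((-3, 13), (-13, 24)) = 14.8661
d((-23, 17), (-22, 14)) = 3.1623 <-- minimum
d((-23, 17), (-21, -14)) = 31.0644
d((-23, 17), (-13, 24)) = 12.2066
d((-22, 14), (-21, -14)) = 28.0179
d((-22, 14), (-13, 24)) = 13.4536
d((-21, -14), (-13, 24)) = 38.833

Closest pair: (-23, 17) and (-22, 14) with distance 3.1623

The closest pair is (-23, 17) and (-22, 14) with Euclidean distance 3.1623. For 7 points, brute-force pairwise comparison is shown above. For large n, the divide-and-conquer algorithm (sort by x, recurse on halves, check the dividing strip) achieves O(n log n).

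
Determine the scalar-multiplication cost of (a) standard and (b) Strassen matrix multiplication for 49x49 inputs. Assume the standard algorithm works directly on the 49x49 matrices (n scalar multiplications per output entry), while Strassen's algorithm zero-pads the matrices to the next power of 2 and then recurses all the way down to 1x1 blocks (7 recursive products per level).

Matrix multiplication for 49x49 matrices:

Strassen's algorithm requires power-of-2 dimensions. Pad 49x49 to 64x64 (next power of 2).

Standard algorithm: 49^3 = 117649 multiplications
Strassen's algorithm: 7^(log2(64)) = 7^6 = 117649 multiplications
Savings: 117649 - 117649 = 0 multiplications

Standard: 117649 multiplications (49^3). Strassen: 117649 multiplications (7^6, after padding to 64x64). Strassen reduces 8 recursive multiplications to 7 at each level.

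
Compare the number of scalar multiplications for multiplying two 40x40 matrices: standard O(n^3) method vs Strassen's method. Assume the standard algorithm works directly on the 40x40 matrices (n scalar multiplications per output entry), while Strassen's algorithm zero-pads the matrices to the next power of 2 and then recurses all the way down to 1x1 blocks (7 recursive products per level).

Matrix multiplication for 40x40 matrices:

Strassen's algorithm requires power-of-2 dimensions. Pad 40x40 to 64x64 (next power of 2).

Standard algorithm: 40^3 = 64000 multiplications
Strassen's algorithm: 7^(log2(64)) = 7^6 = 117649 multiplications
Difference: 64000 - 117649 = -53649 (Strassen uses MORE here due to padding overhead — for small or just-over-power-of-2 n, padding can outweigh the per-level savings)

Standard: 64000 multiplications (40^3). Strassen: 117649 multiplications (7^6, after padding to 64x64). Strassen reduces 8 recursive multiplications to 7 at each level.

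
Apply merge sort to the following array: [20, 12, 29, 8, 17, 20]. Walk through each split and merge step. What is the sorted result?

Merge sort trace:

Split: [20, 12, 29, 8, 17, 20] -> [20, 12, 29] and [8, 17, 20]
  Split: [20, 12, 29] -> [20] and [12, 29]
    Split: [12, 29] -> [12] and [29]
    Merge: [12] + [29] -> [12, 29]
  Merge: [20] + [12, 29] -> [12, 20, 29]
  Split: [8, 17, 20] -> [8] and [17, 20]
    Split: [17, 20] -> [17] and [20]
    Merge: [17] + [20] -> [17, 20]
  Merge: [8] + [17, 20] -> [8, 17, 20]
Merge: [12, 20, 29] + [8, 17, 20] -> [8, 12, 17, 20, 20, 29]

Final sorted array: [8, 12, 17, 20, 20, 29]

The merge sort proceeds by recursively splitting the array and merging sorted halves.
After all merges, the sorted array is [8, 12, 17, 20, 20, 29].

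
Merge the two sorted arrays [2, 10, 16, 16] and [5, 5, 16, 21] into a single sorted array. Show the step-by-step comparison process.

Merging process:

Compare 2 vs 5: take 2 from left. Merged: [2]
Compare 10 vs 5: take 5 from right. Merged: [2, 5]
Compare 10 vs 5: take 5 from right. Merged: [2, 5, 5]
Compare 10 vs 16: take 10 from left. Merged: [2, 5, 5, 10]
Compare 16 vs 16: take 16 from left. Merged: [2, 5, 5, 10, 16]
Compare 16 vs 16: take 16 from left. Merged: [2, 5, 5, 10, 16, 16]
Append remaining from right: [16, 21]. Merged: [2, 5, 5, 10, 16, 16, 16, 21]

Final merged array: [2, 5, 5, 10, 16, 16, 16, 21]
Total comparisons: 6

The merged array is [2, 5, 5, 10, 16, 16, 16, 21], requiring 6 comparisons. The merge step runs in O(n) time where n is the total number of elements.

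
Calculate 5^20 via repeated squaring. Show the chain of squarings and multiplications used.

Computing 5^20 by squaring (build up from 5^1; each line after the first costs one multiplication):

5^1 = 5
5^2 = (5^1)^2 = 5^2 = 25
5^4 = (5^2)^2 = 25^2 = 625
5^5 = 5 * 5^4 = 5 * 625 = 3125
5^10 = (5^5)^2 = 3125^2 = 9765625
5^20 = (5^10)^2 = 9765625^2 = 95367431640625

Result: 95367431640625
Multiplications needed: 5 (5 lines after 5^1)

5^20 = 95367431640625. Using exponentiation by squaring, this requires 5 multiplications. The key idea: if the exponent is even, square the half-power; if odd, multiply by the base once.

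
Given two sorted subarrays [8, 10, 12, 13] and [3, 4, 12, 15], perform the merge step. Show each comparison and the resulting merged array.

Merging process:

Compare 8 vs 3: take 3 from right. Merged: [3]
Compare 8 vs 4: take 4 from right. Merged: [3, 4]
Compare 8 vs 12: take 8 from left. Merged: [3, 4, 8]
Compare 10 vs 12: take 10 from left. Merged: [3, 4, 8, 10]
Compare 12 vs 12: take 12 from left. Merged: [3, 4, 8, 10, 12]
Compare 13 vs 12: take 12 from right. Merged: [3, 4, 8, 10, 12, 12]
Compare 13 vs 15: take 13 from left. Merged: [3, 4, 8, 10, 12, 12, 13]
Append remaining from right: [15]. Merged: [3, 4, 8, 10, 12, 12, 13, 15]

Final merged array: [3, 4, 8, 10, 12, 12, 13, 15]
Total comparisons: 7

The merged array is [3, 4, 8, 10, 12, 12, 13, 15], requiring 7 comparisons. The merge step runs in O(n) time where n is the total number of elements.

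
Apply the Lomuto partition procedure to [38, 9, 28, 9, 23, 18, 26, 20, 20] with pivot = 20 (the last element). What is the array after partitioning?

Lomuto partition with pivot = 20:

Initial array: [38, 9, 28, 9, 23, 18, 26, 20, 20]

arr[0]=38 > 20: no swap
arr[1]=9 <= 20: swap with position 0, array becomes [9, 38, 28, 9, 23, 18, 26, 20, 20]
arr[2]=28 > 20: no swap
arr[3]=9 <= 20: swap with position 1, array becomes [9, 9, 28, 38, 23, 18, 26, 20, 20]
arr[4]=23 > 20: no swap
arr[5]=18 <= 20: swap with position 2, array becomes [9, 9, 18, 38, 23, 28, 26, 20, 20]
arr[6]=26 > 20: no swap
arr[7]=20 <= 20: swap with position 3, array becomes [9, 9, 18, 20, 23, 28, 26, 38, 20]

Place pivot at position 4: [9, 9, 18, 20, 20, 28, 26, 38, 23]
Pivot position: 4

After partitioning with pivot 20, the array becomes [9, 9, 18, 20, 20, 28, 26, 38, 23]. The pivot is placed at index 4. All elements to the left of the pivot are <= 20, and all elements to the right are > 20.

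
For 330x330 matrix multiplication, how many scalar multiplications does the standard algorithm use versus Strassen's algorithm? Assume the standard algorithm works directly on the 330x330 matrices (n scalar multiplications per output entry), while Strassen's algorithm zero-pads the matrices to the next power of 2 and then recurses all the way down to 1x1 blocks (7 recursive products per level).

Matrix multiplication for 330x330 matrices:

Strassen's algorithm requires power-of-2 dimensions. Pad 330x330 to 512x512 (next power of 2).

Standard algorithm: 330^3 = 35937000 multiplications
Strassen's algorithm: 7^(log2(512)) = 7^9 = 40353607 multiplications
Difference: 35937000 - 40353607 = -4416607 (Strassen uses MORE here due to padding overhead — for small or just-over-power-of-2 n, padding can outweigh the per-level savings)

Standard: 35937000 multiplications (330^3). Strassen: 40353607 multiplications (7^9, after padding to 512x512). Strassen reduces 8 recursive multiplications to 7 at each level.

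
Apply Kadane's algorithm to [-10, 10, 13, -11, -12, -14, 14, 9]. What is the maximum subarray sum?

Using Kadane's algorithm on [-10, 10, 13, -11, -12, -14, 14, 9]:

Scanning through the array:
Position 1 (value 10): max_ending_here = 10, max_so_far = 10
Position 2 (value 13): max_ending_here = 23, max_so_far = 23
Position 3 (value -11): max_ending_here = 12, max_so_far = 23
Position 4 (value -12): max_ending_here = 0, max_so_far = 23
Position 5 (value -14): max_ending_here = -14, max_so_far = 23
Position 6 (value 14): max_ending_here = 14, max_so_far = 23
Position 7 (value 9): max_ending_here = 23, max_so_far = 23

Maximum subarray: [10, 13]
Maximum sum: 23

The maximum subarray is [10, 13] with sum 23. This subarray runs from index 1 to index 2.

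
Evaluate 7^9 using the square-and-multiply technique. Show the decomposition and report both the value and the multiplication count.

Computing 7^9 by squaring (build up from 7^1; each line after the first costs one multiplication):

7^1 = 7
7^2 = (7^1)^2 = 7^2 = 49
7^4 = (7^2)^2 = 49^2 = 2401
7^8 = (7^4)^2 = 2401^2 = 5764801
7^9 = 7 * 7^8 = 7 * 5764801 = 40353607

Result: 40353607
Multiplications needed: 4 (4 lines after 7^1)

7^9 = 40353607. Using exponentiation by squaring, this requires 4 multiplications. The key idea: if the exponent is even, square the half-power; if odd, multiply by the base once.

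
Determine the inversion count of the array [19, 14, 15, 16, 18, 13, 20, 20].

Finding inversions in [19, 14, 15, 16, 18, 13, 20, 20]:

(0, 1): arr[0]=19 > arr[1]=14
(0, 2): arr[0]=19 > arr[2]=15
(0, 3): arr[0]=19 > arr[3]=16
(0, 4): arr[0]=19 > arr[4]=18
(0, 5): arr[0]=19 > arr[5]=13
(1, 5): arr[1]=14 > arr[5]=13
(2, 5): arr[2]=15 > arr[5]=13
(3, 5): arr[3]=16 > arr[5]=13
(4, 5): arr[4]=18 > arr[5]=13

Total inversions: 9

The array has 9 inversion(s): (0,1), (0,2), (0,3), (0,4), (0,5), (1,5), (2,5), (3,5), (4,5). Each pair (i,j) satisfies i < j and arr[i] > arr[j].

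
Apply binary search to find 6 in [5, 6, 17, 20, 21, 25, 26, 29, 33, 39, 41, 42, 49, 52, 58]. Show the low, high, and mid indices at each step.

Binary search for 6 in [5, 6, 17, 20, 21, 25, 26, 29, 33, 39, 41, 42, 49, 52, 58]:

lo=0, hi=14, mid=7, arr[mid]=29 -> 29 > 6, search left half
lo=0, hi=6, mid=3, arr[mid]=20 -> 20 > 6, search left half
lo=0, hi=2, mid=1, arr[mid]=6 -> Found target at index 1!

Binary search finds 6 at index 1 after 3 comparisons. The search repeatedly halves the search space by comparing with the middle element.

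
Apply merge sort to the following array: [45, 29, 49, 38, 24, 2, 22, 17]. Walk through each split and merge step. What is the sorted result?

Merge sort trace:

Split: [45, 29, 49, 38, 24, 2, 22, 17] -> [45, 29, 49, 38] and [24, 2, 22, 17]
  Split: [45, 29, 49, 38] -> [45, 29] and [49, 38]
    Split: [45, 29] -> [45] and [29]
    Merge: [45] + [29] -> [29, 45]
    Split: [49, 38] -> [49] and [38]
    Merge: [49] + [38] -> [38, 49]
  Merge: [29, 45] + [38, 49] -> [29, 38, 45, 49]
  Split: [24, 2, 22, 17] -> [24, 2] and [22, 17]
    Split: [24, 2] -> [24] and [2]
    Merge: [24] + [2] -> [2, 24]
    Split: [22, 17] -> [22] and [17]
    Merge: [22] + [17] -> [17, 22]
  Merge: [2, 24] + [17, 22] -> [2, 17, 22, 24]
Merge: [29, 38, 45, 49] + [2, 17, 22, 24] -> [2, 17, 22, 24, 29, 38, 45, 49]

Final sorted array: [2, 17, 22, 24, 29, 38, 45, 49]

The merge sort proceeds by recursively splitting the array and merging sorted halves.
After all merges, the sorted array is [2, 17, 22, 24, 29, 38, 45, 49].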